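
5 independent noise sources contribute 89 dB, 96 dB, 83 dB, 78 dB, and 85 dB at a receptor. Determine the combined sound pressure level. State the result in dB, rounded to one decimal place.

Incoherent sources combine by intensity addition: L_total = 10·log₁₀(Σ 10^(L_i/10)).
Σ 10^(L/10) = 10^(89/10) + 10^(96/10) + 10^(83/10) + 10^(78/10) + 10^(85/10) = 5.354e+09.
L_total = 10·log₁₀(5.354e+09) = 97.29 dB.

97.3 dB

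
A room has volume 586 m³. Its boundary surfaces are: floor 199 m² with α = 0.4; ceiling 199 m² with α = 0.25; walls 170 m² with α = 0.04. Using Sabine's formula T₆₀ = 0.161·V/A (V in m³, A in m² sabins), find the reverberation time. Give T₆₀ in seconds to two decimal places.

0.69 s

Summing Sᵢαᵢ: 199·0.4 + 199·0.25 + 170·0.04 = 136.15 m².
T₆₀ = 0.161·V/A = 0.161·586/136.15 = 0.693 s.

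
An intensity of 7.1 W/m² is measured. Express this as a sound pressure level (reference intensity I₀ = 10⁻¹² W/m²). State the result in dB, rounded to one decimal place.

128.5 dB

I/I₀ = 7.1/10⁻¹² = 7.1×10^12, and L = 10·log₁₀(I/I₀).
L = 10·(0.8513 + 12) = 128.51 dB.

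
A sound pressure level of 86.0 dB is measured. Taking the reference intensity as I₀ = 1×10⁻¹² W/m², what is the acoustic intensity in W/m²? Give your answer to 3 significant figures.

I = I₀·10^(L/10) = 10⁻¹² × 10^(86.0/10) = 10^(-3.400).

0.000398 W/m²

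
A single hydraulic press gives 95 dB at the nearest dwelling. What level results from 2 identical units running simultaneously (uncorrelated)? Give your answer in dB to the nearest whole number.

98 dB

With 2 equal, uncorrelated contributions the intensity is 2× that of one unit, giving a rise of 10·log₁₀ 2.
L_total = 95 + 10·log₁₀(2) = 95 + 3.010 = 98.01 dB.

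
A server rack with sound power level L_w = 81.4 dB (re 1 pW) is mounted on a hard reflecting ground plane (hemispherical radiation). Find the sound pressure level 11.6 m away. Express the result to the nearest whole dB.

52 dB

L_p = L_w − 10·log₁₀(2π·r²) with r = 11.6 m.
2π·r² = 845.5 m², 10·log₁₀ of that is 29.271 dB.
L_p = 81.4 − 29.271 = 52.13 dB.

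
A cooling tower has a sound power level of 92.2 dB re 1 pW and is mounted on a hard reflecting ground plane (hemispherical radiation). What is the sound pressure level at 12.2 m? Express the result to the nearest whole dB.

The power spreads over a hemisphere of area 2π·r², so L_p = L_w − 10·log₁₀(2π·r²).
2π·r² = 935.2 m², 10·log₁₀ of that is 29.709 dB.
L_p = 92.2 − 29.709 = 62.49 dB.

62 dB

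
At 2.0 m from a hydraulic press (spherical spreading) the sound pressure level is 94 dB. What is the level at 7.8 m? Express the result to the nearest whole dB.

Point-source attenuation: ΔL = 20·log₁₀(r₂/r₁) = 20·log₁₀(7.8/2.0) = 11.821 dB.
L₂ = 94 − 20·log₁₀(7.8/2.0) = 94 − 11.821 = 82.18 dB.

82 dB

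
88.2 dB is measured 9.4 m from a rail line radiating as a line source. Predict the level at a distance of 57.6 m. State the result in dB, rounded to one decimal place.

Cylindrical spreading from a line source gives a 10·log₁₀(r₂/r₁) drop.
L₂ = 88.2 − 10·log₁₀(57.6/9.4) = 88.2 − 7.873 = 80.33 dB.

80.3 dB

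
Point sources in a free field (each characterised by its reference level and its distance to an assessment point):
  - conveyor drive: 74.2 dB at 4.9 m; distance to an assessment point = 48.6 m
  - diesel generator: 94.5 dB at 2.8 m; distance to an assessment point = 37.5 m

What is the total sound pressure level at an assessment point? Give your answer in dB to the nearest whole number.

Propagate each source to the receiver with L = L_ref − 20·log₁₀(r/r_ref), then add intensities.
conveyor drive: 74.2 − 20·log₁₀(48.6/4.9) = 74.2 − 19.93 = 54.27 dB.
diesel generator: 94.5 − 20·log₁₀(37.5/2.8) = 94.5 − 22.54 = 71.96 dB.
Σ 10^(L/10) = 1.598e+07 → L_total = 10·log₁₀(1.598e+07) = 72.04 dB.

72 dB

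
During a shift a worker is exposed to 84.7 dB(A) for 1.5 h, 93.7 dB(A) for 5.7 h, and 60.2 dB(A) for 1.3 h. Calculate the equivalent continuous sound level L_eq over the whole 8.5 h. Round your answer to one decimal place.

92.1 dB(A)

L_eq = 10·log₁₀[(1/T)·Σ tᵢ·10^(Lᵢ/10)] with T = 8.5 h.
Σ tᵢ·10^(Lᵢ/10) = 1.5·10^(84.7/10) + 5.7·10^(93.7/10) + 1.3·10^(60.2/10) = 1.381e+10.
L_eq = 10·log₁₀(1.381e+10/8.5) = 92.11 dB(A).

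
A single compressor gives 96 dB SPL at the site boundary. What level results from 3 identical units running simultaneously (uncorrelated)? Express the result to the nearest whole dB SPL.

101 dB SPL

L_total = L₁ + 10·log₁₀ N for N identical incoherent sources.
L_total = 96 + 10·log₁₀(3) = 96 + 4.771 = 100.77 dB SPL.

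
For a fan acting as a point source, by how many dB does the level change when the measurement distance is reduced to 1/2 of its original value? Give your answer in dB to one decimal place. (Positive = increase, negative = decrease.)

+6.0 dB

A point source loses 6 dB per doubling of distance; generally ΔL = −20·log₁₀(r₂/r₁).
ΔL = −20·log₁₀(0.5) = +6.02 dB.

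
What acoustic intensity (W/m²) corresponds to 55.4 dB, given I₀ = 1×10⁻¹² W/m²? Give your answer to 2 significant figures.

3.5e-07 W/m²

L = 10·log₁₀(I/I₀) ⇒ I = I₀·10^(L/10) = 10⁻¹² × 10^5.54.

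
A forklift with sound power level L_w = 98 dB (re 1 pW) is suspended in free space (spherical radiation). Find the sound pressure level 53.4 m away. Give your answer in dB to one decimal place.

52.5 dB

L_p = L_w − 10·log₁₀(4π·r²) with r = 53.4 m.
4π·r² = 3.583e+04 m², 10·log₁₀ of that is 45.543 dB.
L_p = 98 − 45.543 = 52.46 dB.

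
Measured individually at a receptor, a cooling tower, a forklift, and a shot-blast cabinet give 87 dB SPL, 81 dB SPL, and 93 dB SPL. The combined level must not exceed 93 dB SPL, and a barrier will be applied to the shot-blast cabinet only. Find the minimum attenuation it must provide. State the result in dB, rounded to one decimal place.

Fixed contribution from the other sources: Σ 10^(L/10) = 10^(87/10) + 10^(81/10) = 6.271e+08 (87.97 dB SPL).
The limit corresponds to 10^(93/10) = 1.995e+09; subtracting the fixed part leaves 1.368e+09 for the shot-blast cabinet, i.e. 91.36 dB SPL.
So the shot-blast cabinet must be reduced from 93 to 91.36 dB SPL: IL = 1.64 dB.

1.6 dB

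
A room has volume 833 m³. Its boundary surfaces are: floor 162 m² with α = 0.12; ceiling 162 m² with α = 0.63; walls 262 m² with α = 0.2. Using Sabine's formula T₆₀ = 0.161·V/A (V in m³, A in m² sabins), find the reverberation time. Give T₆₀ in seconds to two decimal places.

A = Σ Sᵢαᵢ = 162·0.12 + 162·0.63 + 262·0.2 = 173.90 m².
T₆₀ = 0.161·V/A = 0.161·833/173.90 = 0.771 s.

0.77 s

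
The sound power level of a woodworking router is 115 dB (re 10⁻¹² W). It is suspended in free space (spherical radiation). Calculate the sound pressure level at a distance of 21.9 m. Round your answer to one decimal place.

77.2 dB

The power spreads over a sphere of area 4π·r², so L_p = L_w − 10·log₁₀(4π·r²).
4π·r² = 6027 m², 10·log₁₀ of that is 37.801 dB.
L_p = 115 − 37.801 = 77.20 dB.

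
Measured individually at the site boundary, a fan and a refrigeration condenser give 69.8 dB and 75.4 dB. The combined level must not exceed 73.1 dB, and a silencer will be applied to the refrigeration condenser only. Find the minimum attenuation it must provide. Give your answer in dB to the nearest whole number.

5 dB

The untreated sources together contribute 10^(69.8/10) = 9.550e+06, i.e. 69.80 dB.
To meet 73.1 dB overall, the treated refrigeration condenser may contribute at most 10^(73.1/10) − 9.550e+06 = 1.087e+07, i.e. 70.36 dB.
Required insertion loss = 75.4 − 70.36 = 5.04 dB.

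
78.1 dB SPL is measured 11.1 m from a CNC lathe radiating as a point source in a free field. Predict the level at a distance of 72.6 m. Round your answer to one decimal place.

Point-source attenuation: ΔL = 20·log₁₀(r₂/r₁) = 20·log₁₀(72.6/11.1) = 16.312 dB.
L₂ = 78.1 − 20·log₁₀(72.6/11.1) = 78.1 − 16.312 = 61.79 dB SPL.

61.8 dB SPL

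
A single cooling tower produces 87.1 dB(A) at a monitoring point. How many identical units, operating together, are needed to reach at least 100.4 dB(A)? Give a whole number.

Need L₁ + 10·log₁₀ N ≥ 100.4, i.e. log₁₀ N ≥ 1.33.
N ≥ 10^(13.3/10) = 21.380, so N = 22.

22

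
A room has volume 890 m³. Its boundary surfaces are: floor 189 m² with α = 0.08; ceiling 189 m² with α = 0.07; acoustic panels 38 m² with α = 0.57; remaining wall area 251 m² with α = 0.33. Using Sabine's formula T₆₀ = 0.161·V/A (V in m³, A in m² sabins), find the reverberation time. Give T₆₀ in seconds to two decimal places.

Summing Sᵢαᵢ: 189·0.08 + 189·0.07 + 38·0.57 + 251·0.33 = 132.84 m².
T₆₀ = 0.161·V/A = 0.161·890/132.84 = 1.079 s.

1.08 s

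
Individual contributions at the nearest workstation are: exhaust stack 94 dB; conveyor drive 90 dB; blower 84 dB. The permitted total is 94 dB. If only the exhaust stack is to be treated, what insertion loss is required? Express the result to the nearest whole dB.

3 dB

Everything except the exhaust stack sums to 10^(90/10) + 10^(84/10) = 1.251e+09 in linear terms, 90.97 dB.
The limit corresponds to 10^(94/10) = 2.512e+09; subtracting the fixed part leaves 1.261e+09 for the exhaust stack, i.e. 91.01 dB.
So the exhaust stack must be reduced from 94 to 91.01 dB: IL = 2.99 dB.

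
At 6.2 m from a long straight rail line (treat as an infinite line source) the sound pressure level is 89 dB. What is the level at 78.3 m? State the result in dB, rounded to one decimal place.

For a line source, L₂ = L₁ − 10·log₁₀(r₂/r₁).
L₂ = 89 − 10·log₁₀(78.3/6.2) = 89 − 11.014 = 77.99 dB.

78.0 dB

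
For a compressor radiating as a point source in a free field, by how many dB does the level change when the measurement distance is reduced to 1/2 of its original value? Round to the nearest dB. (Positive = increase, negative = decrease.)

A point source loses 6 dB per doubling of distance; generally ΔL = −20·log₁₀(r₂/r₁).
ΔL = −20·log₁₀(0.5) = +6.02 dB.

+6 dB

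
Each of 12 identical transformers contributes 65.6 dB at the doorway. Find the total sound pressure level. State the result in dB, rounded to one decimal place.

76.4 dB

With 12 equal, uncorrelated contributions the intensity is 12× that of one unit, giving a rise of 10·log₁₀ 12.
L_total = 65.6 + 10·log₁₀(12) = 65.6 + 10.792 = 76.39 dB.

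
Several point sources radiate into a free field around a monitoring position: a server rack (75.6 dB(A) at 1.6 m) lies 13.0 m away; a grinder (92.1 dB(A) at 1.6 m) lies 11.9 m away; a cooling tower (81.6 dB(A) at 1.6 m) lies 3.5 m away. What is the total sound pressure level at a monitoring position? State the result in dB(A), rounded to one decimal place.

Apply inverse-square spreading to bring every level to the receiver, then sum 10^(L/10).
server rack: 75.6 − 20·log₁₀(13.0/1.6) = 75.6 − 18.20 = 57.40 dB(A).
grinder: 92.1 − 20·log₁₀(11.9/1.6) = 92.1 − 17.43 = 74.67 dB(A).
cooling tower: 81.6 − 20·log₁₀(3.5/1.6) = 81.6 − 6.80 = 74.80 dB(A).
Σ 10^(L/10) = 6.008e+07 → L_total = 10·log₁₀(6.008e+07) = 77.79 dB(A).

77.8 dB(A)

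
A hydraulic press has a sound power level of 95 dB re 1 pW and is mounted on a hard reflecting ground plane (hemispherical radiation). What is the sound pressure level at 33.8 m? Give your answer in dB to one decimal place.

56.4 dB

Free-field hemispherical radiation: L_p = L_w − 10·log₁₀(2π·r²), r = 33.8 m.
2π·r² = 7178 m², 10·log₁₀ of that is 38.560 dB.
L_p = 95 − 38.560 = 56.44 dB.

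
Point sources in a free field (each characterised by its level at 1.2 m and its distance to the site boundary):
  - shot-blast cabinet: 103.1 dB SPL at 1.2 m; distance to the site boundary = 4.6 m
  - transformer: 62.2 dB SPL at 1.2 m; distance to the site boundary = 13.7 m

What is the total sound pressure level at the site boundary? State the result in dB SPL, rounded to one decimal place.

91.4 dB SPL

Apply inverse-square spreading to bring every level to the receiver, then sum 10^(L/10).
shot-blast cabinet: 103.1 − 20·log₁₀(4.6/1.2) = 103.1 − 11.67 = 91.43 dB SPL.
transformer: 62.2 − 20·log₁₀(13.7/1.2) = 62.2 − 21.15 = 41.05 dB SPL.
Σ 10^(L/10) = 1.389e+09 → L_total = 10·log₁₀(1.389e+09) = 91.43 dB SPL.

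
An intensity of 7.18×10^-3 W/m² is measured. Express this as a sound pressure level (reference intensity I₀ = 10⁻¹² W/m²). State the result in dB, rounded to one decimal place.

I/I₀ = 7.18×10^-3/10⁻¹² = 7.18×10^9, and L = 10·log₁₀(I/I₀).
L = 10·(0.8561 + 9) = 98.56 dB.

98.6 dB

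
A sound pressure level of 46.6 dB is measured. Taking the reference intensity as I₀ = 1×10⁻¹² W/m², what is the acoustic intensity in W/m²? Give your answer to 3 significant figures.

4.57e-08 W/m²

L = 10·log₁₀(I/I₀) ⇒ I = I₀·10^(L/10) = 10⁻¹² × 10^4.66.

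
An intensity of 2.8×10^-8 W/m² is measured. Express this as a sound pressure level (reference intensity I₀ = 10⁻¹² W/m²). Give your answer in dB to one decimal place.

I/I₀ = 2.8×10^-8/10⁻¹² = 2.8×10^4, and L = 10·log₁₀(I/I₀).
L = 10·(0.4472 + 4) = 44.47 dB.

44.5 dB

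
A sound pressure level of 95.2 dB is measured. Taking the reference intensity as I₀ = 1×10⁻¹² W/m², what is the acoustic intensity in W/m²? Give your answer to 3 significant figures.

0.00331 W/m²

I = I₀·10^(L/10) = 10⁻¹² × 10^(95.2/10) = 10^(-2.480).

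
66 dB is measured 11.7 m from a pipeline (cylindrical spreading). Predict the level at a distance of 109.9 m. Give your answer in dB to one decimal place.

56.3 dB

Cylindrical spreading from a line source gives a 10·log₁₀(r₂/r₁) drop.
L₂ = 66 − 10·log₁₀(109.9/11.7) = 66 − 9.728 = 56.27 dB.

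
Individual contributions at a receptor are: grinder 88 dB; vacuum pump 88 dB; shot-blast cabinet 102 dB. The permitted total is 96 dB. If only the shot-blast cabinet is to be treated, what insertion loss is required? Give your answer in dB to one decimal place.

7.7 dB

The untreated sources together contribute 10^(88/10) + 10^(88/10) = 1.262e+09, i.e. 91.01 dB.
The limit corresponds to 10^(96/10) = 3.981e+09; subtracting the fixed part leaves 2.719e+09 for the shot-blast cabinet, i.e. 94.34 dB.
Required insertion loss = 102 − 94.34 = 7.66 dB.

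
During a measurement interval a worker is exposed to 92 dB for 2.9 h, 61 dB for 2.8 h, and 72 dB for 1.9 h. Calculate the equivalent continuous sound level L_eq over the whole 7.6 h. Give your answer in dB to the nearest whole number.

88 dB

Weight each interval's intensity by its duration and average over T = 7.6 h:
Σ tᵢ·10^(Lᵢ/10) = 2.9·10^(92/10) + 2.8·10^(61/10) + 1.9·10^(72/10) = 4.630e+09.
L_eq = 10·log₁₀(4.630e+09/7.6) = 87.85 dB.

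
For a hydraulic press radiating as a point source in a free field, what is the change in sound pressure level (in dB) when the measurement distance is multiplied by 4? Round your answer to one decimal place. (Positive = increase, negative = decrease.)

-12.0 dB

With spherical spreading the level changes by −20·log₁₀(r₂/r₁).
ΔL = −20·log₁₀(4) = -12.04 dB.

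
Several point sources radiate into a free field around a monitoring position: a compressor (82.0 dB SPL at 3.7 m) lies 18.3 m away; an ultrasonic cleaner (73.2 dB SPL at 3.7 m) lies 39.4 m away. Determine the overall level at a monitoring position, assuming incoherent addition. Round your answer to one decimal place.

68.2 dB SPL

Apply inverse-square spreading to bring every level to the receiver, then sum 10^(L/10).
compressor: 82.0 − 20·log₁₀(18.3/3.7) = 82.0 − 13.88 = 68.12 dB SPL.
ultrasonic cleaner: 73.2 − 20·log₁₀(39.4/3.7) = 73.2 − 20.55 = 52.65 dB SPL.
Σ 10^(L/10) = 6.663e+06 → L_total = 10·log₁₀(6.663e+06) = 68.24 dB SPL.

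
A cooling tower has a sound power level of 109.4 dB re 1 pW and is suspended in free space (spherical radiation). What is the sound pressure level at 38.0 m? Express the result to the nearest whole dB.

The power spreads over a sphere of area 4π·r², so L_p = L_w − 10·log₁₀(4π·r²).
4π·r² = 1.815e+04 m², 10·log₁₀ of that is 42.588 dB.
L_p = 109.4 − 42.588 = 66.81 dB.

67 dB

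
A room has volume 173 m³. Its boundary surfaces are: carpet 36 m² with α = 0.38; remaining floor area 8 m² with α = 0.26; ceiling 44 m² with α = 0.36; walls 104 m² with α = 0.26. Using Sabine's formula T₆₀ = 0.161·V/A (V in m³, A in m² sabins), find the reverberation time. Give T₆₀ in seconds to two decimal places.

0.47 s

Summing Sᵢαᵢ: 36·0.38 + 8·0.26 + 44·0.36 + 104·0.26 = 58.64 m².
T₆₀ = 0.161·V/A = 0.161·173/58.64 = 0.475 s.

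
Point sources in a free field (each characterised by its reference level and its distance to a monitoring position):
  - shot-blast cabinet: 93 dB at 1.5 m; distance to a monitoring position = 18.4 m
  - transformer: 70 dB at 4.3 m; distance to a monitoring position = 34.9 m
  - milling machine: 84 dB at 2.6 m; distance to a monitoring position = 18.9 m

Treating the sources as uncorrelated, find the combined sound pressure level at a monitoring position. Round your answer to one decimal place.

72.6 dB

First find each source's level at the receiver (point-source: −20·log₁₀(r/r_ref)), then combine on an intensity basis.
shot-blast cabinet: 93 − 20·log₁₀(18.4/1.5) = 93 − 21.77 = 71.23 dB.
transformer: 70 − 20·log₁₀(34.9/4.3) = 70 − 18.19 = 51.81 dB.
milling machine: 84 − 20·log₁₀(18.9/2.6) = 84 − 17.23 = 66.77 dB.
Σ 10^(L/10) = 1.817e+07 → L_total = 10·log₁₀(1.817e+07) = 72.59 dB.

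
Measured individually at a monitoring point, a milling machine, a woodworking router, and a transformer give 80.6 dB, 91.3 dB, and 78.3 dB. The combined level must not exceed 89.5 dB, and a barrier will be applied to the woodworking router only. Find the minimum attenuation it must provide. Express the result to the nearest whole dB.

Fixed contribution from the other sources: Σ 10^(L/10) = 10^(80.6/10) + 10^(78.3/10) = 1.824e+08 (82.61 dB).
The limit corresponds to 10^(89.5/10) = 8.913e+08; subtracting the fixed part leaves 7.088e+08 for the woodworking router, i.e. 88.51 dB.
Required insertion loss = 91.3 − 88.51 = 2.79 dB.

3 dB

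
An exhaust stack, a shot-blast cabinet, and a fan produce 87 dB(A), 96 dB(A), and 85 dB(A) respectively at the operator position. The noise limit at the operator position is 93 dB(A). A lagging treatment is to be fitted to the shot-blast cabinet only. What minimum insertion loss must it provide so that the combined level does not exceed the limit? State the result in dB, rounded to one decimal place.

5.3 dB

Fixed contribution from the other sources: Σ 10^(L/10) = 10^(87/10) + 10^(85/10) = 8.174e+08 (89.12 dB(A)).
To meet 93 dB(A) overall, the treated shot-blast cabinet may contribute at most 10^(93/10) − 8.174e+08 = 1.178e+09, i.e. 90.71 dB(A).
Required insertion loss = 96 − 90.71 = 5.29 dB.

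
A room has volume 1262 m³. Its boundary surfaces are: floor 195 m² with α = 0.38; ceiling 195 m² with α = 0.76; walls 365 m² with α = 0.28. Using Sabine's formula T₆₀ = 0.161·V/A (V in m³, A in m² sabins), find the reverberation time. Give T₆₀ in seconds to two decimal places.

0.63 s

Summing Sᵢαᵢ: 195·0.38 + 195·0.76 + 365·0.28 = 324.50 m².
T₆₀ = 0.161·V/A = 0.161·1262/324.50 = 0.626 s.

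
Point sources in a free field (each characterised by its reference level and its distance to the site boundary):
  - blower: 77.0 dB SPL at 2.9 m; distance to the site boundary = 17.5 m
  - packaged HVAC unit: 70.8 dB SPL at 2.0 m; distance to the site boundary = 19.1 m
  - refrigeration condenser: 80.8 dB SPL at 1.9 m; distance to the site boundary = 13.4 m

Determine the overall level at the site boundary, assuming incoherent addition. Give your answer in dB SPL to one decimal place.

65.9 dB SPL

Propagate each source to the receiver with L = L_ref − 20·log₁₀(r/r_ref), then add intensities.
blower: 77.0 − 20·log₁₀(17.5/2.9) = 77.0 − 15.61 = 61.39 dB SPL.
packaged HVAC unit: 70.8 − 20·log₁₀(19.1/2.0) = 70.8 − 19.60 = 51.20 dB SPL.
refrigeration condenser: 80.8 − 20·log₁₀(13.4/1.9) = 80.8 − 16.97 = 63.83 dB SPL.
Σ 10^(L/10) = 3.925e+06 → L_total = 10·log₁₀(3.925e+06) = 65.94 dB SPL.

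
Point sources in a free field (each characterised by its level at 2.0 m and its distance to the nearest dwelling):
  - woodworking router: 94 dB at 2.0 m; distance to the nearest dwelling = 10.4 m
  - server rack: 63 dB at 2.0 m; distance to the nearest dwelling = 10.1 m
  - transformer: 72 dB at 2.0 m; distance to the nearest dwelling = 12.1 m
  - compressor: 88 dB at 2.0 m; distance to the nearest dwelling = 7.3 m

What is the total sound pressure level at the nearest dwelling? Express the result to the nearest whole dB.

81 dB

Propagate each source to the receiver with L = L_ref − 20·log₁₀(r/r_ref), then add intensities.
woodworking router: 94 − 20·log₁₀(10.4/2.0) = 94 − 14.32 = 79.68 dB.
server rack: 63 − 20·log₁₀(10.1/2.0) = 63 − 14.07 = 48.93 dB.
transformer: 72 − 20·log₁₀(12.1/2.0) = 72 − 15.64 = 56.36 dB.
compressor: 88 − 20·log₁₀(7.3/2.0) = 88 − 11.25 = 76.75 dB.
Σ 10^(L/10) = 1.408e+08 → L_total = 10·log₁₀(1.408e+08) = 81.49 dB.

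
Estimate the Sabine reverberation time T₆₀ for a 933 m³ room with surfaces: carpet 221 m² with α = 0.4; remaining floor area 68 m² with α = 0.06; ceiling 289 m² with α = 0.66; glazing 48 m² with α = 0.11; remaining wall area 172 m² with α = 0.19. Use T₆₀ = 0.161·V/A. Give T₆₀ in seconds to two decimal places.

0.47 s

Total absorption A = 221·0.4 + 68·0.06 + 289·0.66 + 48·0.11 + 172·0.19 = 321.18 m² sabins.
T₆₀ = 0.161·V/A = 0.161·933/321.18 = 0.468 s.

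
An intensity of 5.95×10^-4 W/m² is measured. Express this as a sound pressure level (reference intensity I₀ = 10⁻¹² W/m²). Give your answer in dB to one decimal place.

Dividing by I₀ shifts the exponent by 12: I/I₀ = 5.95×10^8.
L = 10·(0.7745 + 8) = 87.75 dB.

87.7 dB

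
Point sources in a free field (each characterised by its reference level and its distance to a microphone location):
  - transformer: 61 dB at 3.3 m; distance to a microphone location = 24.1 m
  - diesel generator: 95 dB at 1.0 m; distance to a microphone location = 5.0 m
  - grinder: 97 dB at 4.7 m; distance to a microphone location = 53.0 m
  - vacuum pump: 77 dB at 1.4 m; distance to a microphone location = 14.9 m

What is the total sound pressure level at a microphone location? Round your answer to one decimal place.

82.2 dB

Apply inverse-square spreading to bring every level to the receiver, then sum 10^(L/10).
transformer: 61 − 20·log₁₀(24.1/3.3) = 61 − 17.27 = 43.73 dB.
diesel generator: 95 − 20·log₁₀(5.0/1.0) = 95 − 13.98 = 81.02 dB.
grinder: 97 − 20·log₁₀(53.0/4.7) = 97 − 21.04 = 75.96 dB.
vacuum pump: 77 − 20·log₁₀(14.9/1.4) = 77 − 20.54 = 56.46 dB.
Σ 10^(L/10) = 1.664e+08 → L_total = 10·log₁₀(1.664e+08) = 82.21 dB.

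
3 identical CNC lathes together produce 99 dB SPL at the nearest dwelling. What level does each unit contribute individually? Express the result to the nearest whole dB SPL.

94 dB SPL

3 equal contributions raise the level by 10·log₁₀ 3 = 4.771 dB, so each unit alone gives 99 − 4.771.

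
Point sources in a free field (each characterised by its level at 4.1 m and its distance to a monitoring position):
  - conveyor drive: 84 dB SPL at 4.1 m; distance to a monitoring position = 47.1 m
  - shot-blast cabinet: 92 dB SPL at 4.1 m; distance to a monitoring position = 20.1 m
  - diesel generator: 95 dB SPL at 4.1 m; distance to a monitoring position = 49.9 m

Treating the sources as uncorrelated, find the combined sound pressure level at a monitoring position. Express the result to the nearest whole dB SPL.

Apply inverse-square spreading to bring every level to the receiver, then sum 10^(L/10).
conveyor drive: 84 − 20·log₁₀(47.1/4.1) = 84 − 21.20 = 62.80 dB SPL.
shot-blast cabinet: 92 − 20·log₁₀(20.1/4.1) = 92 − 13.81 = 78.19 dB SPL.
diesel generator: 95 − 20·log₁₀(49.9/4.1) = 95 − 21.71 = 73.29 dB SPL.
Σ 10^(L/10) = 8.920e+07 → L_total = 10·log₁₀(8.920e+07) = 79.50 dB SPL.

80 dB SPL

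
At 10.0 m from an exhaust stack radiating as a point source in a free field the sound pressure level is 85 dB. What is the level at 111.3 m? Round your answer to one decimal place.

64.1 dB

For a point source, L₂ = L₁ − 20·log₁₀(r₂/r₁).
L₂ = 85 − 20·log₁₀(111.3/10.0) = 85 − 20.930 = 64.07 dB.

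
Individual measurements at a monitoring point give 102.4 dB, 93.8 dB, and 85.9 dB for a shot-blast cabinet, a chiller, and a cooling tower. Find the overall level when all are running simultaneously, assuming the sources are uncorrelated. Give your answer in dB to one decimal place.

103.0 dB

Incoherent sources combine by intensity addition: L_total = 10·log₁₀(Σ 10^(L_i/10)).
Σ 10^(L/10) = 10^(102.4/10) + 10^(93.8/10) + 10^(85.9/10) = 2.017e+10.
L_total = 10·log₁₀(2.017e+10) = 103.05 dB.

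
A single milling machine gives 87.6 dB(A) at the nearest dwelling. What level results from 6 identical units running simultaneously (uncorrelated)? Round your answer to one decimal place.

95.4 dB(A)

N identical incoherent sources raise the level by 10·log₁₀ N.
L_total = 87.6 + 10·log₁₀(6) = 87.6 + 7.782 = 95.38 dB(A).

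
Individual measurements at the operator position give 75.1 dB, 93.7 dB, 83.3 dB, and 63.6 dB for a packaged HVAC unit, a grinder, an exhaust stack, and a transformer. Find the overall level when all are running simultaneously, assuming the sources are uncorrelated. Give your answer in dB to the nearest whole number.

94 dB

Incoherent sources combine by intensity addition: L_total = 10·log₁₀(Σ 10^(L_i/10)).
Σ 10^(L/10) = 10^(75.1/10) + 10^(93.7/10) + 10^(83.3/10) + 10^(63.6/10) = 2.593e+09.
L_total = 10·log₁₀(2.593e+09) = 94.14 dB.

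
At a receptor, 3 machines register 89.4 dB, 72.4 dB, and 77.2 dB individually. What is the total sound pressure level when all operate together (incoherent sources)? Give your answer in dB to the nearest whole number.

For uncorrelated sources the intensities add, so convert each level to linear form, sum, and take 10·log₁₀ of the total.
Σ 10^(L/10) = 10^(89.4/10) + 10^(72.4/10) + 10^(77.2/10) = 9.408e+08.
L_total = 10·log₁₀(9.408e+08) = 89.74 dB.

90 dB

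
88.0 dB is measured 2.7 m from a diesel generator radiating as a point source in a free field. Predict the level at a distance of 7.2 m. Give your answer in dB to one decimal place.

79.5 dB

For a point source, L₂ = L₁ − 20·log₁₀(r₂/r₁).
L₂ = 88.0 − 20·log₁₀(7.2/2.7) = 88.0 − 8.519 = 79.48 dB.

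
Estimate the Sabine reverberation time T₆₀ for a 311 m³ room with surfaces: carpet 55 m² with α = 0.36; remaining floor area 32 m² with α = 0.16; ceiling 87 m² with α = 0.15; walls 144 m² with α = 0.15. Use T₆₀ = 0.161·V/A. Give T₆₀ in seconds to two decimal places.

0.84 s

A = Σ Sᵢαᵢ = 55·0.36 + 32·0.16 + 87·0.15 + 144·0.15 = 59.57 m².
T₆₀ = 0.161·V/A = 0.161·311/59.57 = 0.841 s.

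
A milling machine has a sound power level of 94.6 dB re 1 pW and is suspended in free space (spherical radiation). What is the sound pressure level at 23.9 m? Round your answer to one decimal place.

56.0 dB

The power spreads over a sphere of area 4π·r², so L_p = L_w − 10·log₁₀(4π·r²).
4π·r² = 7178 m², 10·log₁₀ of that is 38.560 dB.
L_p = 94.6 − 38.560 = 56.04 dB.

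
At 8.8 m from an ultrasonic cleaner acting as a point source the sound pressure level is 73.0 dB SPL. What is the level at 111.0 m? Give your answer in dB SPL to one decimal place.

51.0 dB SPL

For a point source, L₂ = L₁ − 20·log₁₀(r₂/r₁).
L₂ = 73.0 − 20·log₁₀(111.0/8.8) = 73.0 − 22.017 = 50.98 dB SPL.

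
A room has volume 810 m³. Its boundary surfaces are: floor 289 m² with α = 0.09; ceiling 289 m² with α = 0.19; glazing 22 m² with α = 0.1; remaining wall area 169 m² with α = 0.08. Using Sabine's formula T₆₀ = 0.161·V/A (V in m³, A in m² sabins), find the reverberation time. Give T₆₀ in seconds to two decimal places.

Summing Sᵢαᵢ: 289·0.09 + 289·0.19 + 22·0.1 + 169·0.08 = 96.64 m².
T₆₀ = 0.161·V/A = 0.161·810/96.64 = 1.349 s.

1.35 s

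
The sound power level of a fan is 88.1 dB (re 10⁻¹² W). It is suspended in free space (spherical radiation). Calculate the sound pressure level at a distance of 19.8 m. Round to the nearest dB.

The power spreads over a sphere of area 4π·r², so L_p = L_w − 10·log₁₀(4π·r²).
4π·r² = 4927 m², 10·log₁₀ of that is 36.925 dB.
L_p = 88.1 − 36.925 = 51.17 dB.

51 dB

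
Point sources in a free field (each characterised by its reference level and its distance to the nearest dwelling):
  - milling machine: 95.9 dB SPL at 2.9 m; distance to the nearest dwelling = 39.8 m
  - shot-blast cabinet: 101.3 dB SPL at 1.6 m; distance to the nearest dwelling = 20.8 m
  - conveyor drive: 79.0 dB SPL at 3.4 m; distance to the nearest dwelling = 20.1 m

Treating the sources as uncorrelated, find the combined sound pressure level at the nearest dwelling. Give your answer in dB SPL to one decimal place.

Propagate each source to the receiver with L = L_ref − 20·log₁₀(r/r_ref), then add intensities.
milling machine: 95.9 − 20·log₁₀(39.8/2.9) = 95.9 − 22.75 = 73.15 dB SPL.
shot-blast cabinet: 101.3 − 20·log₁₀(20.8/1.6) = 101.3 − 22.28 = 79.02 dB SPL.
conveyor drive: 79.0 − 20·log₁₀(20.1/3.4) = 79.0 − 15.43 = 63.57 dB SPL.
Σ 10^(L/10) = 1.027e+08 → L_total = 10·log₁₀(1.027e+08) = 80.12 dB SPL.

80.1 dB SPL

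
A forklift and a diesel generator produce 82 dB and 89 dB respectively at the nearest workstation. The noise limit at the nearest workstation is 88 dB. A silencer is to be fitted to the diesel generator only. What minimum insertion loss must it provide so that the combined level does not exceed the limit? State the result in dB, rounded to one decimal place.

2.3 dB

Everything except the diesel generator sums to 10^(82/10) = 1.585e+08 in linear terms, 82.00 dB.
To meet 88 dB overall, the treated diesel generator may contribute at most 10^(88/10) − 1.585e+08 = 4.725e+08, i.e. 86.74 dB.
Required insertion loss = 89 − 86.74 = 2.26 dB.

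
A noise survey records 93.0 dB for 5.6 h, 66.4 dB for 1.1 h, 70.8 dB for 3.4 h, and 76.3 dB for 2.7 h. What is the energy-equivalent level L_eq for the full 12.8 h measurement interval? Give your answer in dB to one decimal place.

The energy average is taken in the linear domain: L_eq = 10·log₁₀[(Σ tᵢ·10^(Lᵢ/10))/T], T = 12.8 h.
Σ tᵢ·10^(Lᵢ/10) = 5.6·10^(93.0/10) + 1.1·10^(66.4/10) + 3.4·10^(70.8/10) + 2.7·10^(76.3/10) = 1.133e+10.
L_eq = 10·log₁₀(1.133e+10/12.8) = 89.47 dB.

89.5 dB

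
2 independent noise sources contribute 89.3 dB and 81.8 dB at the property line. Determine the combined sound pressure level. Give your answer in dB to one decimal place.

90.0 dB

Incoherent sources combine by intensity addition: L_total = 10·log₁₀(Σ 10^(L_i/10)).
Σ 10^(L/10) = 10^(89.3/10) + 10^(81.8/10) = 1.002e+09.
L_total = 10·log₁₀(1.002e+09) = 90.01 dB.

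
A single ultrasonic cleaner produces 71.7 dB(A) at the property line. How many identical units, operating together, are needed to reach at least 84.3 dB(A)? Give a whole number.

N identical sources give L₁ + 10·log₁₀ N, so require 10·log₁₀ N ≥ 84.3 − 71.7 = 12.6 dB.
N ≥ 10^(12.6/10) = 18.197, so N = 19.

19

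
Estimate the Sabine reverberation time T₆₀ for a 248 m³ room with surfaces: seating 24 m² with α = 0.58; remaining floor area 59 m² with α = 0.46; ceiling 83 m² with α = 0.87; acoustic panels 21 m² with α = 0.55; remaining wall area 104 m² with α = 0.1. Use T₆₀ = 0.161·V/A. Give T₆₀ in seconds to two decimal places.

Summing Sᵢαᵢ: 24·0.58 + 59·0.46 + 83·0.87 + 21·0.55 + 104·0.1 = 135.22 m².
T₆₀ = 0.161·V/A = 0.161·248/135.22 = 0.295 s.

0.30 s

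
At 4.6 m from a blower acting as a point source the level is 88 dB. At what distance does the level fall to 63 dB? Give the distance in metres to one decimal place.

Point-source spreading drops the level by 20·log₁₀(r₂/r₁); inverting, r₂/r₁ = 10^(ΔL/20).
r₂ = 4.6·10^((88−63)/20) = 4.6·10^(25.0/20) = 81.80 m.

81.8 m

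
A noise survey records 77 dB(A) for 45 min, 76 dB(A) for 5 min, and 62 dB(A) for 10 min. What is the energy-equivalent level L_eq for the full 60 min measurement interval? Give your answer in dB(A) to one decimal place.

76.1 dB(A)

The energy average is taken in the linear domain: L_eq = 10·log₁₀[(Σ tᵢ·10^(Lᵢ/10))/T], T = 60 min.
Σ tᵢ·10^(Lᵢ/10) = 45·10^(77/10) + 5·10^(76/10) + 10·10^(62/10) = 2.470e+09.
L_eq = 10·log₁₀(2.470e+09/60) = 76.15 dB(A).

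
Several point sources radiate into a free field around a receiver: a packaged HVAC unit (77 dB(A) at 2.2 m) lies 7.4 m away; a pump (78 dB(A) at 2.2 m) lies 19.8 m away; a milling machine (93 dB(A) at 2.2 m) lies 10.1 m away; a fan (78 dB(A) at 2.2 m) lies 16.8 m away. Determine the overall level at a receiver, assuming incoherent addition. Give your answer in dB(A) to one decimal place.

Propagate each source to the receiver with L = L_ref − 20·log₁₀(r/r_ref), then add intensities.
packaged HVAC unit: 77 − 20·log₁₀(7.4/2.2) = 77 − 10.54 = 66.46 dB(A).
pump: 78 − 20·log₁₀(19.8/2.2) = 78 − 19.08 = 58.92 dB(A).
milling machine: 93 − 20·log₁₀(10.1/2.2) = 93 − 13.24 = 79.76 dB(A).
fan: 78 − 20·log₁₀(16.8/2.2) = 78 − 17.66 = 60.34 dB(A).
Σ 10^(L/10) = 1.010e+08 → L_total = 10·log₁₀(1.010e+08) = 80.04 dB(A).

80.0 dB(A)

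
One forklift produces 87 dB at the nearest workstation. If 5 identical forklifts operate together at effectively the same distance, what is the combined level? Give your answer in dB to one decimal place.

N identical incoherent sources raise the level by 10·log₁₀ N.
L_total = 87 + 10·log₁₀(5) = 87 + 6.990 = 93.99 dB.

94.0 dB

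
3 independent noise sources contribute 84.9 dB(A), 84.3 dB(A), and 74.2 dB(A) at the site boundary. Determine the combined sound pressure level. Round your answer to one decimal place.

87.8 dB(A)

For uncorrelated sources the intensities add, so convert each level to linear form, sum, and take 10·log₁₀ of the total.
Σ 10^(L/10) = 10^(84.9/10) + 10^(84.3/10) + 10^(74.2/10) = 6.045e+08.
L_total = 10·log₁₀(6.045e+08) = 87.81 dB(A).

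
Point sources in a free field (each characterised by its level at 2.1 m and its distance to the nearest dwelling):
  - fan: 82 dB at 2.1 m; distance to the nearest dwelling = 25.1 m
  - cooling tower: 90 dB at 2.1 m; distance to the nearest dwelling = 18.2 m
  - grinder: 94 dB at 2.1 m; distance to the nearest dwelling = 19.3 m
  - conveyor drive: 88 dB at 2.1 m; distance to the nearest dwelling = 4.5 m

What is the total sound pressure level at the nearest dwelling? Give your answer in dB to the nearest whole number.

83 dB

Propagate each source to the receiver with L = L_ref − 20·log₁₀(r/r_ref), then add intensities.
fan: 82 − 20·log₁₀(25.1/2.1) = 82 − 21.55 = 60.45 dB.
cooling tower: 90 − 20·log₁₀(18.2/2.1) = 90 − 18.76 = 71.24 dB.
grinder: 94 − 20·log₁₀(19.3/2.1) = 94 − 19.27 = 74.73 dB.
conveyor drive: 88 − 20·log₁₀(4.5/2.1) = 88 − 6.62 = 81.38 dB.
Σ 10^(L/10) = 1.816e+08 → L_total = 10·log₁₀(1.816e+08) = 82.59 dB.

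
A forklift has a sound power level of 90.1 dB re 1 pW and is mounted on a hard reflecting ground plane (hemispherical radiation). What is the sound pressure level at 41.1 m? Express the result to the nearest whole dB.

50 dB

Free-field hemispherical radiation: L_p = L_w − 10·log₁₀(2π·r²), r = 41.1 m.
2π·r² = 1.061e+04 m², 10·log₁₀ of that is 40.259 dB.
L_p = 90.1 − 40.259 = 49.84 dB.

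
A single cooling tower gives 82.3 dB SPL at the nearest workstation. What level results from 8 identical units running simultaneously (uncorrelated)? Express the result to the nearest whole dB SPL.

91 dB SPL

N identical incoherent sources raise the level by 10·log₁₀ N.
L_total = 82.3 + 10·log₁₀(8) = 82.3 + 9.031 = 91.33 dB SPL.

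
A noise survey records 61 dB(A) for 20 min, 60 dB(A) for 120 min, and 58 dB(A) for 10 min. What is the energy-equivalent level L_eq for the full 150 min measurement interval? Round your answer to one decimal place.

60.0 dB(A)

L_eq = 10·log₁₀[(1/T)·Σ tᵢ·10^(Lᵢ/10)] with T = 150 min.
Σ tᵢ·10^(Lᵢ/10) = 20·10^(61/10) + 120·10^(60/10) + 10·10^(58/10) = 1.515e+08.
L_eq = 10·log₁₀(1.515e+08/150) = 60.04 dB(A).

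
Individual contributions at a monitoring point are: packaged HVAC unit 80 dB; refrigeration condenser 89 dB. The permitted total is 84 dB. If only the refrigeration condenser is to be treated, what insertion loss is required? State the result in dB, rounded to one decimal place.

Everything except the refrigeration condenser sums to 10^(80/10) = 1.000e+08 in linear terms, 80.00 dB.
The limit corresponds to 10^(84/10) = 2.512e+08; subtracting the fixed part leaves 1.512e+08 for the refrigeration condenser, i.e. 81.80 dB.
Required insertion loss = 89 − 81.80 = 7.20 dB.

7.2 dB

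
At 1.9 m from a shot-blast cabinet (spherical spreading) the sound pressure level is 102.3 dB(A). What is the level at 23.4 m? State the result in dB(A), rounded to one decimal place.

For a point source, L₂ = L₁ − 20·log₁₀(r₂/r₁).
L₂ = 102.3 − 20·log₁₀(23.4/1.9) = 102.3 − 21.809 = 80.49 dB(A).

80.5 dB(A)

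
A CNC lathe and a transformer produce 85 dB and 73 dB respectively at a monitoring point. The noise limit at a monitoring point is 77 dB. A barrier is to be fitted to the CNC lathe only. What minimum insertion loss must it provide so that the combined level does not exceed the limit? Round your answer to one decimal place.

Fixed contribution from the other source: Σ 10^(L/10) = 10^(73/10) = 1.995e+07 (73.00 dB).
To meet 77 dB overall, the treated CNC lathe may contribute at most 10^(77/10) − 1.995e+07 = 3.017e+07, i.e. 74.80 dB.
Required insertion loss = 85 − 74.80 = 10.20 dB.

10.2 dB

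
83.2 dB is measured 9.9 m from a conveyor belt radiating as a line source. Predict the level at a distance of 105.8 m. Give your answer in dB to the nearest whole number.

73 dB

Line-source attenuation: ΔL = 10·log₁₀(r₂/r₁) = 10·log₁₀(105.8/9.9) = 10.289 dB.
L₂ = 83.2 − 10·log₁₀(105.8/9.9) = 83.2 − 10.289 = 72.91 dB.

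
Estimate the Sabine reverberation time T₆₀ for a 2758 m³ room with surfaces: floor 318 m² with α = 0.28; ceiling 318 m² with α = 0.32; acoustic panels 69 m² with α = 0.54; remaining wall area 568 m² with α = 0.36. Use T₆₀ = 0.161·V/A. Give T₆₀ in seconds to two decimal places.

Total absorption A = 318·0.28 + 318·0.32 + 69·0.54 + 568·0.36 = 432.54 m² sabins.
T₆₀ = 0.161·V/A = 0.161·2758/432.54 = 1.027 s.

1.03 s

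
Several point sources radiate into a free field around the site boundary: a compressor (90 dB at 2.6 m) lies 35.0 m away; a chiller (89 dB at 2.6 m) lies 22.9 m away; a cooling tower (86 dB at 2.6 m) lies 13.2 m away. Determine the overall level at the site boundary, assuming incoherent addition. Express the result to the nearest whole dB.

First find each source's level at the receiver (point-source: −20·log₁₀(r/r_ref)), then combine on an intensity basis.
compressor: 90 − 20·log₁₀(35.0/2.6) = 90 − 22.58 = 67.42 dB.
chiller: 89 − 20·log₁₀(22.9/2.6) = 89 − 18.90 = 70.10 dB.
cooling tower: 86 − 20·log₁₀(13.2/2.6) = 86 − 14.11 = 71.89 dB.
Σ 10^(L/10) = 3.120e+07 → L_total = 10·log₁₀(3.120e+07) = 74.94 dB.

75 dB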